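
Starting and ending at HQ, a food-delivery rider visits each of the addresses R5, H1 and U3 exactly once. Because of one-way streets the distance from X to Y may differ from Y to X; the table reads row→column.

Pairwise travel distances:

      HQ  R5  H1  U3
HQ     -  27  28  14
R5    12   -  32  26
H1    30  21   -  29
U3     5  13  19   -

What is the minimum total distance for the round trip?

HQ → R5 → H1 → U3 → HQ: 27+32+29+5 = 93
HQ → R5 → U3 → H1 → HQ: 27+26+19+30 = 102
HQ → H1 → R5 → U3 → HQ: 28+21+26+5 = 80
HQ → H1 → U3 → R5 → HQ: 28+29+13+12 = 82
HQ → U3 → R5 → H1 → HQ: 14+13+32+30 = 89
HQ → U3 → H1 → R5 → HQ: 14+19+21+12 = 66
The minimum is 66.
One optimal route: HQ → U3 → H1 → R5 → HQ.

66 — the shortest possible round trip.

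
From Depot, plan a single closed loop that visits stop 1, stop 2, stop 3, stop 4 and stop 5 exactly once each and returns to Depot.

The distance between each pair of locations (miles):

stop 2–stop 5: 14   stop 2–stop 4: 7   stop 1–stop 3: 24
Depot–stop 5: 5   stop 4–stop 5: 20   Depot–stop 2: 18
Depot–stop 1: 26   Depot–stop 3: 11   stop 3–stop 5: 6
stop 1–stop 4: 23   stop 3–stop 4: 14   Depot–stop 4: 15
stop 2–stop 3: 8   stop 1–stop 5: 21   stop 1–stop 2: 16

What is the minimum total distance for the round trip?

73 miles — the shortest possible round trip.

There are 60 distinct closed tours to check (reversals are equivalent).
Depot→stop 1→stop 2→stop 3→stop 4→stop 5→Depot: 26+16+8+14+20+5 = 89
Depot→stop 1→stop 2→stop 3→stop 5→stop 4→Depot: 26+16+8+6+20+15 = 91
Depot→stop 1→stop 2→stop 4→stop 3→stop 5→Depot: 26+16+7+14+6+5 = 74
Depot→stop 1→stop 2→stop 4→stop 5→stop 3→Depot: 26+16+7+20+6+11 = 86
Depot→stop 1→stop 2→stop 5→stop 3→stop 4→Depot: 26+16+14+6+14+15 = 91
Depot→stop 1→stop 2→stop 5→stop 4→stop 3→Depot: 26+16+14+20+14+11 = 101
Depot→stop 1→stop 3→stop 2→stop 4→stop 5→Depot: 26+24+8+7+20+5 = 90
Depot→stop 1→stop 3→stop 2→stop 5→stop 4→Depot: 26+24+8+14+20+15 = 107
Depot→stop 1→stop 3→stop 4→stop 2→stop 5→Depot: 26+24+14+7+14+5 = 90
Depot→stop 1→stop 3→stop 4→stop 5→stop 2→Depot: 26+24+14+20+14+18 = 116
Depot→stop 1→stop 3→stop 5→stop 2→stop 4→Depot: 26+24+6+14+7+15 = 92
Depot→stop 1→stop 3→stop 5→stop 4→stop 2→Depot: 26+24+6+20+7+18 = 101
Depot→stop 1→stop 4→stop 2→stop 3→stop 5→Depot: 26+23+7+8+6+5 = 75
Depot→stop 1→stop 4→stop 2→stop 5→stop 3→Depot: 26+23+7+14+6+11 = 87
… (46 more)
Depot→stop 4→stop 1→stop 2→stop 3→stop 5→Depot: 15+23+16+8+6+5 = 73  ← best
The minimum is 73.
One optimal route: Depot → stop 4 → stop 1 → stop 2 → stop 3 → stop 5 → Depot (or its reverse).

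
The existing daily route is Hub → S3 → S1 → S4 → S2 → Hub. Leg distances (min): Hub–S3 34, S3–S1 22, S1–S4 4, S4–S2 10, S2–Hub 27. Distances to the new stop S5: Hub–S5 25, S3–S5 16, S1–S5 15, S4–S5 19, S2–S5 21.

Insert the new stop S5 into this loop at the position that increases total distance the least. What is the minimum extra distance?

Adding 7 min by placing S5 on the Hub–S3 leg.

Insertion cost between consecutive stops i–j is d(i,S5) + d(S5,j) − d(i,j):
  between Hub and S3: 25 + 16 − 34 = 7
  between S3 and S1: 16 + 15 − 22 = 9
  between S1 and S4: 15 + 19 − 4 = 30
  between S4 and S2: 19 + 21 − 10 = 30
  between S2 and Hub: 21 + 25 − 27 = 19
Cheapest insertion is between Hub and S3, adding 7.
New total = 97 + 7 = 104.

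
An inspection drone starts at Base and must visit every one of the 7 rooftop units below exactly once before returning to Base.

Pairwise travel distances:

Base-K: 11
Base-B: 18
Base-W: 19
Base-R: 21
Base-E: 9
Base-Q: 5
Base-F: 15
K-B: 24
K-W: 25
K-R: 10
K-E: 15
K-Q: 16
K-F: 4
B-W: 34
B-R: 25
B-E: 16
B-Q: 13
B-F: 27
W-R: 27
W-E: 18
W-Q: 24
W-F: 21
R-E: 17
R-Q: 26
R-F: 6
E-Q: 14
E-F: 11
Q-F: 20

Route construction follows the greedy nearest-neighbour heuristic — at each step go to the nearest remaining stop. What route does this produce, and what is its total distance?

Base → [Q:5 / E:9 / K:11 / F:15 / B:18 / W:19 / R:21] → Q (5)
Q → [B:13 / E:14 / K:16 / F:20 / W:24 / R:26] → B (13)
B → [E:16 / K:24 / R:25 / F:27 / W:34] → E (16)
E → [F:11 / K:15 / R:17 / W:18] → F (11)
F → [K:4 / R:6 / W:21] → K (4)
K → [R:10 / W:25] → R (10)
R → [W:27] → W (27)
Return W→Base: 19.
Total = 5 + 13 + 16 + 11 + 4 + 10 + 27 + 19 = 105.

Nearest-neighbour total = 105; route Base → Q → B → E → F → K → R → W → Base.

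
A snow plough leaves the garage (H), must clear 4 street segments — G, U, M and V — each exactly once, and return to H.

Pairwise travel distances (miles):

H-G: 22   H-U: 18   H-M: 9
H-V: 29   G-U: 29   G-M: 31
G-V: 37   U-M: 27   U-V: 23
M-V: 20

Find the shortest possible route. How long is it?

H → G → U → M → V → H: 22+29+27+20+29 = 127
H → G → U → V → M → H: 22+29+23+20+9 = 103
H → G → M → U → V → H: 22+31+27+23+29 = 132
H → G → M → V → U → H: 22+31+20+23+18 = 114
H → G → V → U → M → H: 22+37+23+27+9 = 118
H → G → V → M → U → H: 22+37+20+27+18 = 124
H → U → G → M → V → H: 18+29+31+20+29 = 127
H → U → G → V → M → H: 18+29+37+20+9 = 113
H → U → M → G → V → H: 18+27+31+37+29 = 142
H → U → V → G → M → H: 18+23+37+31+9 = 118
H → M → G → U → V → H: 9+31+29+23+29 = 121
H → M → U → G → V → H: 9+27+29+37+29 = 131
The minimum is 103.
One optimal route: H → G → U → V → M → H (or its reverse).

Minimum total distance: 103 miles.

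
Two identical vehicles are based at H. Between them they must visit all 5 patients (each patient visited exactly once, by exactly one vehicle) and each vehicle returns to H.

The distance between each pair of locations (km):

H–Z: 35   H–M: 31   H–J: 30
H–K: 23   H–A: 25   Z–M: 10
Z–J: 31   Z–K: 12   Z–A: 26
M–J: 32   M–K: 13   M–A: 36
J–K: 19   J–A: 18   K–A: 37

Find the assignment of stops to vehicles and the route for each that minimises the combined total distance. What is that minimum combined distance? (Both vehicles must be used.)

Check every non-empty split of the stops between the two vehicles; for each half take its own optimal tour:
  {Z} + {M, J, K, A}: 70 + 106 = 176
  {M} + {Z, J, K, A}: 62 + 109 = 171
  {Z, M} + {J, K, A}: 76 + 85 = 161
  {J} + {Z, M, K, A}: 60 + 97 = 157
  {Z, J} + {M, K, A}: 96 + 97 = 193
  {M, J} + {Z, K, A}: 93 + 86 = 179
  … (15 splits in total)
  {Z, M, K} + {J, A}: 76 + 73 = 149  ← best
Best: vehicle 1 H → M → Z → K → H = 76; vehicle 2 H → J → A → H = 73; combined 149.

149 km — the smallest possible combined total.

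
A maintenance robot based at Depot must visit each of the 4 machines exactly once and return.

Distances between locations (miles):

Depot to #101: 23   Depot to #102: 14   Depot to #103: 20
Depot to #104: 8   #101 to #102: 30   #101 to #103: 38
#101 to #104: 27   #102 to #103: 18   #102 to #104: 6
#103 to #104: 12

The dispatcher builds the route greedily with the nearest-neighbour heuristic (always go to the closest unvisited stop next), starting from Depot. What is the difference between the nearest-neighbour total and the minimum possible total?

The nearest-neighbour route is 2 miles longer than optimal.

From Depot: #104=8, #102=14, #103=20, #101=23 → choose #104 (8).
From #104: #102=6, #103=12, #101=27 → choose #102 (6).
From #102: #103=18, #101=30 → choose #103 (18).
From #103: #101=38 → choose #101 (38).
NN route Depot → #104 → #102 → #103 → #101 → Depot costs 93.
Optimal: Depot → #101 → #102 → #103 → #104 → Depot costs 91 (by enumerating all 12 distinct tours).
Excess = 93 − 91 = 2.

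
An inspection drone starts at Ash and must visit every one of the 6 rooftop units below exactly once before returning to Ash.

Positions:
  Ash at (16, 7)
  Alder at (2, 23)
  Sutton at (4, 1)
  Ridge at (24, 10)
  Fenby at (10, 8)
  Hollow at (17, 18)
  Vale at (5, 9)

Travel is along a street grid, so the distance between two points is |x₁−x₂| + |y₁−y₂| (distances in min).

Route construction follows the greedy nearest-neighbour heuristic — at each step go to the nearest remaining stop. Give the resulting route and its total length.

At Ash the remaining stops are Fenby 7, Ridge 11, Hollow 12, Vale 13, Sutton 18, Alder 30; go to Fenby.
At Fenby the remaining stops are Vale 6, Sutton 13, Ridge 16, Hollow 17, Alder 23; go to Vale.
At Vale the remaining stops are Sutton 9, Alder 17, Ridge 20, Hollow 21; go to Sutton.
At Sutton the remaining stops are Alder 24, Ridge 29, Hollow 30; go to Alder.
At Alder the remaining stops are Hollow 20, Ridge 35; go to Hollow.
At Hollow the remaining stops are Ridge 15; go to Ridge.
Return Ridge→Ash: 11.
Total = 7 + 6 + 9 + 24 + 20 + 15 + 11 = 92.

Total distance 92 min via the nearest-neighbour route Ash → Fenby → Vale → Sutton → Alder → Hollow → Ridge → Ash.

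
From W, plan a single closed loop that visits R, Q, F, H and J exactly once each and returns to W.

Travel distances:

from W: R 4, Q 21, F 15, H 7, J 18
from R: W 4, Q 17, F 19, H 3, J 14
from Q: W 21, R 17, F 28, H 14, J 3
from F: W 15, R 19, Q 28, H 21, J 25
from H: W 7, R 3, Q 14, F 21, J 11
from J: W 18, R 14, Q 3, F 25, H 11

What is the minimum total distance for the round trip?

With 5 stops there are 5!/2 = 60 distinct round trips (a route and its reverse cost the same).
W→R→Q→F→H→J→W: 4+17+28+21+11+18 = 99
W→R→Q→F→J→H→W: 4+17+28+25+11+7 = 92
W→R→Q→H→F→J→W: 4+17+14+21+25+18 = 99
W→R→Q→H→J→F→W: 4+17+14+11+25+15 = 86
W→R→Q→J→F→H→W: 4+17+3+25+21+7 = 77
W→R→Q→J→H→F→W: 4+17+3+11+21+15 = 71
W→R→F→Q→H→J→W: 4+19+28+14+11+18 = 94
W→R→F→Q→J→H→W: 4+19+28+3+11+7 = 72
W→R→F→H→Q→J→W: 4+19+21+14+3+18 = 79
W→R→F→H→J→Q→W: 4+19+21+11+3+21 = 79
W→R→F→J→Q→H→W: 4+19+25+3+14+7 = 72
W→R→F→J→H→Q→W: 4+19+25+11+14+21 = 94
W→R→H→Q→F→J→W: 4+3+14+28+25+18 = 92
W→R→H→Q→J→F→W: 4+3+14+3+25+15 = 64
… (46 more)
The minimum is 64.
One optimal route: W → R → H → Q → J → F → W (or its reverse).

64 — the shortest possible round trip.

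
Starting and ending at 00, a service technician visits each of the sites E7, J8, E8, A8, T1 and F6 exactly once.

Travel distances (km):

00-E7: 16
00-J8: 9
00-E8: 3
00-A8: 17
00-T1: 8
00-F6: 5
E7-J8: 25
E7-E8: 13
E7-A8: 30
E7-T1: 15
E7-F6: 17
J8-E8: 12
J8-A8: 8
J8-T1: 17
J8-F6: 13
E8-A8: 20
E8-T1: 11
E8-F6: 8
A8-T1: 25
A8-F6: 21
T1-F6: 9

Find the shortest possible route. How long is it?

Shortest round trip = 78 km.

There are 360 distinct closed tours to check (reversals are equivalent).
00-E7-J8-E8-A8-T1-F6-00: 16+25+12+20+25+9+5 = 112
00-E7-J8-E8-A8-F6-T1-00: 16+25+12+20+21+9+8 = 111
00-E7-J8-E8-T1-A8-F6-00: 16+25+12+11+25+21+5 = 115
00-E7-J8-E8-T1-F6-A8-00: 16+25+12+11+9+21+17 = 111
00-E7-J8-E8-F6-A8-T1-00: 16+25+12+8+21+25+8 = 115
00-E7-J8-E8-F6-T1-A8-00: 16+25+12+8+9+25+17 = 112
00-E7-J8-A8-E8-T1-F6-00: 16+25+8+20+11+9+5 = 94
00-E7-J8-A8-E8-F6-T1-00: 16+25+8+20+8+9+8 = 94
… (352 more)
00-J8-A8-F6-T1-E7-E8-00: 9+8+21+9+15+13+3 = 78  ← best
The minimum is 78.
One optimal route: 00 → J8 → A8 → F6 → T1 → E7 → E8 → 00 (or its reverse).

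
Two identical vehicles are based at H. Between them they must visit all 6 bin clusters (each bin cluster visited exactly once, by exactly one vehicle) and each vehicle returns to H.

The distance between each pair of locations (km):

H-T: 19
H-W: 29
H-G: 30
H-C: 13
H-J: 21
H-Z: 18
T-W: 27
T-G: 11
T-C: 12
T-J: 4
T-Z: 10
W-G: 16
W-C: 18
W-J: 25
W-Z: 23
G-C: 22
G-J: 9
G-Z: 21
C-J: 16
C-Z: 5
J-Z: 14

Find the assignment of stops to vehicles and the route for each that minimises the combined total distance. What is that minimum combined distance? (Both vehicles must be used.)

Try each way of splitting the stops between the two vehicles (each non-empty) and, for each split, find the best tour for each vehicle:
  {T} + {W, G, C, J, Z}: 38 + 86 = 124
  {W} + {T, G, C, J, Z}: 58 + 69 = 127
  {T, W} + {G, C, J, Z}: 75 + 69 = 144
  {G} + {T, W, C, J, Z}: 60 + 86 = 146
  {T, G} + {W, C, J, Z}: 60 + 86 = 146
  {W, G} + {T, C, J, Z}: 75 + 53 = 128
  … (31 splits in total)
  {C} + {T, W, G, J, Z}: 26 + 86 = 112  ← best
Best: vehicle 1 H → C → H = 26; vehicle 2 H → W → G → J → T → Z → H = 86; combined 112.

Minimum combined distance: 112 km.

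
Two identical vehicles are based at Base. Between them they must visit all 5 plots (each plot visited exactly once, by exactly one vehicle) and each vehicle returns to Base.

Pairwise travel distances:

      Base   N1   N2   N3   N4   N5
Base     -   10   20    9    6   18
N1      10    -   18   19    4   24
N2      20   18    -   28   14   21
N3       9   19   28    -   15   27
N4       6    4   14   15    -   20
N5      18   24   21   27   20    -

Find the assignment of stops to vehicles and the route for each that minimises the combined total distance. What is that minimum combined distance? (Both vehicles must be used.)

Check every non-empty split of the stops between the two vehicles; for each half take its own optimal tour:
  {N1} + {N2, N3, N4, N5}: 20 + 77 = 97
  {N2} + {N1, N3, N4, N5}: 40 + 70 = 110
  {N1, N2} + {N3, N4, N5}: 48 + 62 = 110
  {N3} + {N1, N2, N4, N5}: 18 + 67 = 85
  {N1, N3} + {N2, N4, N5}: 38 + 59 = 97
  {N2, N3} + {N1, N4, N5}: 57 + 52 = 109
  … (15 splits in total)
Best: vehicle 1 Base → N3 → Base = 18; vehicle 2 Base → N1 → N4 → N2 → N5 → Base = 67; combined 85.

85 — the smallest possible combined total.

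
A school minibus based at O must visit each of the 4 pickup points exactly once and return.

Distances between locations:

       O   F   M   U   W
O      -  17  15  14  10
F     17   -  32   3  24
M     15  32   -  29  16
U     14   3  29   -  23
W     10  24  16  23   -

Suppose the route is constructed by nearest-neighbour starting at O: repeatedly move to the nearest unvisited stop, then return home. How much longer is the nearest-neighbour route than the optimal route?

Excess over optimum: 3.

O: W=10, U=14, M=15, F=17 ⇒ W
W: M=16, U=23, F=24 ⇒ M
M: U=29, F=32 ⇒ U
U: F=3 ⇒ F
NN route O → W → M → U → F → O costs 75.
Optimal: O → M → W → F → U → O costs 72 (by enumerating all 12 distinct tours).
Excess = 75 − 72 = 3.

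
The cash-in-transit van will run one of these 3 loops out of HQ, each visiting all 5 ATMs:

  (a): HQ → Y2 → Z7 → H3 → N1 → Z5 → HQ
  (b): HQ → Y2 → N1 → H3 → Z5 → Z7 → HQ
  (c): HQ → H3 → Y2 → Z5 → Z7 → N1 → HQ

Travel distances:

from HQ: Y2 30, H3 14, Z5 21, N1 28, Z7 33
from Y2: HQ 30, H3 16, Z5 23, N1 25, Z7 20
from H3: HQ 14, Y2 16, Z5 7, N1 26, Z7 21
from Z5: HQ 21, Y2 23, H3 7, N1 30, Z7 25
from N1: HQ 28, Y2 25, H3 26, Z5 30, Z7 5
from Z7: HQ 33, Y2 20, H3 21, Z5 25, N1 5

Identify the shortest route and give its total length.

111 — (c) is the shortest.

(a): 30 + 20 + 21 + 26 + 30 + 21 = 148
(b): 30 + 25 + 26 + 7 + 25 + 33 = 146
(c): 14 + 16 + 23 + 25 + 5 + 28 = 111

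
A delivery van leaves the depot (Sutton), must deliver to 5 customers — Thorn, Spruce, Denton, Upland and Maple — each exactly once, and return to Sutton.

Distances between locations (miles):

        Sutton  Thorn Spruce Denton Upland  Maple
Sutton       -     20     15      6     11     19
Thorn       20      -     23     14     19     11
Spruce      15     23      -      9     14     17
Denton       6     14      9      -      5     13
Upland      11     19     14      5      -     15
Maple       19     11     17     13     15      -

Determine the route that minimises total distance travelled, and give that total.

There are 60 distinct closed tours to check (reversals are equivalent).
Sutton-Thorn-Spruce-Denton-Upland-Maple-Sutton: 20+23+9+5+15+19 = 91
Sutton-Thorn-Spruce-Denton-Maple-Upland-Sutton: 20+23+9+13+15+11 = 91
Sutton-Thorn-Spruce-Upland-Denton-Maple-Sutton: 20+23+14+5+13+19 = 94
Sutton-Thorn-Spruce-Upland-Maple-Denton-Sutton: 20+23+14+15+13+6 = 91
Sutton-Thorn-Spruce-Maple-Denton-Upland-Sutton: 20+23+17+13+5+11 = 89
Sutton-Thorn-Spruce-Maple-Upland-Denton-Sutton: 20+23+17+15+5+6 = 86
Sutton-Thorn-Denton-Spruce-Upland-Maple-Sutton: 20+14+9+14+15+19 = 91
Sutton-Thorn-Denton-Spruce-Maple-Upland-Sutton: 20+14+9+17+15+11 = 86
Sutton-Thorn-Denton-Upland-Spruce-Maple-Sutton: 20+14+5+14+17+19 = 89
Sutton-Thorn-Denton-Upland-Maple-Spruce-Sutton: 20+14+5+15+17+15 = 86
Sutton-Thorn-Denton-Maple-Spruce-Upland-Sutton: 20+14+13+17+14+11 = 89
Sutton-Thorn-Denton-Maple-Upland-Spruce-Sutton: 20+14+13+15+14+15 = 91
Sutton-Thorn-Upland-Spruce-Denton-Maple-Sutton: 20+19+14+9+13+19 = 94
Sutton-Thorn-Upland-Spruce-Maple-Denton-Sutton: 20+19+14+17+13+6 = 89
… (46 more)
Sutton-Thorn-Maple-Spruce-Denton-Upland-Sutton: 20+11+17+9+5+11 = 73  ← best
The minimum is 73.
One optimal route: Sutton → Thorn → Maple → Spruce → Denton → Upland → Sutton (or its reverse).

Shortest round trip = 73 miles.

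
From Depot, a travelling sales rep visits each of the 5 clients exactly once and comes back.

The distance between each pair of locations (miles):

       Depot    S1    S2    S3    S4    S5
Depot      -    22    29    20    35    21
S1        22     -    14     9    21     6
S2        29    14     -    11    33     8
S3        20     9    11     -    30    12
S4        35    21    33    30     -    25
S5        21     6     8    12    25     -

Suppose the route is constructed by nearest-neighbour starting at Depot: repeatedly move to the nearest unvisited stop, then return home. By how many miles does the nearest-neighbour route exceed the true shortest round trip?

10 miles longer than the optimal tour.

Depot: S3=20, S5=21, S1=22, S2=29, S4=35 ⇒ S3
S3: S1=9, S2=11, S5=12, S4=30 ⇒ S1
S1: S5=6, S2=14, S4=21 ⇒ S5
S5: S2=8, S4=25 ⇒ S2
S2: S4=33 ⇒ S4
NN route Depot → S3 → S1 → S5 → S2 → S4 → Depot costs 111.
Optimal: Depot → S3 → S2 → S5 → S1 → S4 → Depot costs 101 (by enumerating all 60 distinct tours).
Excess = 111 − 101 = 10.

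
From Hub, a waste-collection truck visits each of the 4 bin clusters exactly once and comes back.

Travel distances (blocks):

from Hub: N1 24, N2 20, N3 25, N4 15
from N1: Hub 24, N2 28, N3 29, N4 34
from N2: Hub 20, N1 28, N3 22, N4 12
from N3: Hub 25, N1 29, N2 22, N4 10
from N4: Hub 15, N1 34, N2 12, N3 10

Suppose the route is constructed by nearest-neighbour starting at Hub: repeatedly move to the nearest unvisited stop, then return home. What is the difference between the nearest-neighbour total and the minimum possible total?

Excess over optimum: 4 blocks.

Hub: N4=15, N2=20, N1=24, N3=25 ⇒ N4
N4: N3=10, N2=12, N1=34 ⇒ N3
N3: N2=22, N1=29 ⇒ N2
N2: N1=28 ⇒ N1
NN route Hub → N4 → N3 → N2 → N1 → Hub costs 99.
Optimal: Hub → N1 → N3 → N4 → N2 → Hub costs 95 (by enumerating all 12 distinct tours).
Excess = 99 − 95 = 4.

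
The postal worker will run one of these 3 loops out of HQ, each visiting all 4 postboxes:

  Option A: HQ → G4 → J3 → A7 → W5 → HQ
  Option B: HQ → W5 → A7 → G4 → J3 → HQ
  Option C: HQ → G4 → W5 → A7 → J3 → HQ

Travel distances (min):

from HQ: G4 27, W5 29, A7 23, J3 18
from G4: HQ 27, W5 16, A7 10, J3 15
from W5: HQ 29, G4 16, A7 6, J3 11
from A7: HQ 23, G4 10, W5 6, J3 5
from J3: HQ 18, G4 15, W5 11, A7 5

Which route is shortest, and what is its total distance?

72 min — Option C is the shortest.

Option A: 27 + 15 + 5 + 6 + 29 = 82
Option B: 29 + 6 + 10 + 15 + 18 = 78
Option C: 27 + 16 + 6 + 5 + 18 = 72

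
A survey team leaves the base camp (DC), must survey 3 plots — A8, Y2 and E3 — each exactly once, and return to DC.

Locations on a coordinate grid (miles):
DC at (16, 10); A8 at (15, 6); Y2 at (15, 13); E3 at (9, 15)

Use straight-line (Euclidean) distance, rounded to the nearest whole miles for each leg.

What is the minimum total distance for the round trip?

With 3 stops there are 3!/2 = 3 distinct round trips (a route and its reverse cost the same).
DC-A8-Y2-E3-DC: 4+7+6+9 = 26
DC-A8-E3-Y2-DC: 4+11+6+3 = 24
DC-Y2-A8-E3-DC: 3+7+11+9 = 30
The minimum is 24.
One optimal route: DC → A8 → E3 → Y2 → DC (or its reverse).

Shortest round trip = 24 miles.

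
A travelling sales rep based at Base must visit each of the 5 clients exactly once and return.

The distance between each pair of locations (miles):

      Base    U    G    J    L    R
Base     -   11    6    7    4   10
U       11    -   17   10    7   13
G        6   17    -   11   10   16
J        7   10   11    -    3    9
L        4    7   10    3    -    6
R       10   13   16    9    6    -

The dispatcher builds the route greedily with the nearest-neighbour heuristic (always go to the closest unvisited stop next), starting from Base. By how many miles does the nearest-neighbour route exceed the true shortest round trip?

From Base: L=4, G=6, J=7, R=10, U=11 → choose L (4).
From L: J=3, R=6, U=7, G=10 → choose J (3).
From J: R=9, U=10, G=11 → choose R (9).
From R: U=13, G=16 → choose U (13).
From U: G=17 → choose G (17).
NN route Base → L → J → R → U → G → Base costs 52.
Optimal: Base → U → L → R → J → G → Base costs 50 (by enumerating all 60 distinct tours).
Excess = 52 − 50 = 2.

2 miles longer than the optimal tour.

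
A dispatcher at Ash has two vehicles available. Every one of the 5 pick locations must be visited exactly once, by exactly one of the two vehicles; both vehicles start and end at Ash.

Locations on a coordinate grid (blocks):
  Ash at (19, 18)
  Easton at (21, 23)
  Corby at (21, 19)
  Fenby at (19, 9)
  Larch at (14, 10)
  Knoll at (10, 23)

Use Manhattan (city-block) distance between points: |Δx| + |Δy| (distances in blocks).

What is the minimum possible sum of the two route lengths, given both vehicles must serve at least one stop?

Try each way of splitting the stops between the two vehicles (each non-empty) and, for each split, find the best tour for each vehicle:
  {Easton} + {Corby, Fenby, Larch, Knoll}: 14 + 50 = 64
  {Corby} + {Easton, Fenby, Larch, Knoll}: 6 + 50 = 56
  {Easton, Corby} + {Fenby, Larch, Knoll}: 14 + 46 = 60
  {Fenby} + {Easton, Corby, Larch, Knoll}: 18 + 48 = 66
  {Easton, Fenby} + {Corby, Larch, Knoll}: 32 + 48 = 80
  {Corby, Fenby} + {Easton, Larch, Knoll}: 24 + 48 = 72
  … (15 splits in total)
Best: vehicle 1 Ash → Corby → Ash = 6; vehicle 2 Ash → Easton → Knoll → Larch → Fenby → Ash = 50; combined 56.

Minimum combined distance: 56 blocks.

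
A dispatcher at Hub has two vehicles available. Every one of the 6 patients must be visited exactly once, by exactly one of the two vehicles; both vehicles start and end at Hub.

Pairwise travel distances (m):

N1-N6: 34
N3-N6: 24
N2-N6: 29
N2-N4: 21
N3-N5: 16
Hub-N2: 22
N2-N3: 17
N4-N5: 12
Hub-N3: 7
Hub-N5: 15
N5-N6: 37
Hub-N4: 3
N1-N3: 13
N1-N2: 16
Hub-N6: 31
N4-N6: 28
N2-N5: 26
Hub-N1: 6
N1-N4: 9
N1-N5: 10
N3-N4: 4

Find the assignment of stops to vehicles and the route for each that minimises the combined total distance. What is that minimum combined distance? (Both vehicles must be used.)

107 m — the smallest possible combined total.

There are 2^5 − 1 = 31 ways to divide the 6 stops into two non-empty groups. For each, the best each vehicle can do is its own shortest tour through its group:
  {N1} + {N2, N3, N4, N5, N6}: 12 + 101 = 113
  {N2} + {N1, N3, N4, N5, N6}: 44 + 84 = 128
  {N1, N2} + {N3, N4, N5, N6}: 44 + 83 = 127
  {N3} + {N1, N2, N4, N5, N6}: 14 + 101 = 115
  {N1, N3} + {N2, N4, N5, N6}: 26 + 101 = 127
  {N2, N3} + {N1, N4, N5, N6}: 46 + 84 = 130
  … (31 splits in total)
  {N4} + {N1, N2, N3, N5, N6}: 6 + 101 = 107  ← best
Best: vehicle 1 Hub → N4 → Hub = 6; vehicle 2 Hub → N3 → N6 → N2 → N1 → N5 → Hub = 101; combined 107.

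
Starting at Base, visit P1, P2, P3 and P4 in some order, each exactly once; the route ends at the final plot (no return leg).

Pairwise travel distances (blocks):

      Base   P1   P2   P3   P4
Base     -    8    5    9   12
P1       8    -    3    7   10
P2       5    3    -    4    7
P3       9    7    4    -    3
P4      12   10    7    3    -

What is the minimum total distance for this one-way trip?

There are 4! = 24 possible orderings.
Base→P1→P2→P3→P4: 8+3+4+3 = 18
Base→P1→P2→P4→P3: 8+3+7+3 = 21
Base→P1→P3→P2→P4: 8+7+4+7 = 26
Base→P1→P3→P4→P2: 8+7+3+7 = 25
Base→P1→P4→P2→P3: 8+10+7+4 = 29
Base→P1→P4→P3→P2: 8+10+3+4 = 25
Base→P2→P1→P3→P4: 5+3+7+3 = 18
Base→P2→P1→P4→P3: 5+3+10+3 = 21
Base→P2→P3→P1→P4: 5+4+7+10 = 26
Base→P2→P3→P4→P1: 5+4+3+10 = 22
Base→P2→P4→P1→P3: 5+7+10+7 = 29
Base→P2→P4→P3→P1: 5+7+3+7 = 22
Base→P3→P1→P2→P4: 9+7+3+7 = 26
Base→P3→P1→P4→P2: 9+7+10+7 = 33
… (10 more)
The minimum is 18.
One shortest path: Base → P1 → P2 → P3 → P4.

Minimum one-way distance = 18 blocks.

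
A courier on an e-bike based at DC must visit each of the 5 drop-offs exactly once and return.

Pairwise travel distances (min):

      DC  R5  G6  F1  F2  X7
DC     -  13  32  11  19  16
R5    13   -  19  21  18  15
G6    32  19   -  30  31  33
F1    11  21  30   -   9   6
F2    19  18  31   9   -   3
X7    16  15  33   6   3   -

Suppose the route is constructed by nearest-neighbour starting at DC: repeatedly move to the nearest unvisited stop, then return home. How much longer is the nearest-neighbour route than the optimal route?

DC: F1=11, R5=13, X7=16, F2=19, G6=32 ⇒ F1
F1: X7=6, F2=9, R5=21, G6=30 ⇒ X7
X7: F2=3, R5=15, G6=33 ⇒ F2
F2: R5=18, G6=31 ⇒ R5
R5: G6=19 ⇒ G6
NN route DC → F1 → X7 → F2 → R5 → G6 → DC costs 89.
Optimal: DC → R5 → G6 → F2 → X7 → F1 → DC costs 83 (by enumerating all 60 distinct tours).
Excess = 89 − 83 = 6.

6 min longer than the optimal tour.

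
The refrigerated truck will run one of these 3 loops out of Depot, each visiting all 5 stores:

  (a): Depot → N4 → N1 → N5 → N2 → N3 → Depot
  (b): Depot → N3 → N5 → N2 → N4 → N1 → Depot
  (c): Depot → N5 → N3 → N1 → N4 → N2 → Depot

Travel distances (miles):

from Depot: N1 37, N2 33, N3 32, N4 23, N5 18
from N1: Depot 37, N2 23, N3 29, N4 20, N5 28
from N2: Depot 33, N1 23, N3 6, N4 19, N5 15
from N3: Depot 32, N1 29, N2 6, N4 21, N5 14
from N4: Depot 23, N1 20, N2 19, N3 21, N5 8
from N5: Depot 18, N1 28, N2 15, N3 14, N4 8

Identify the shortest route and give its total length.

(a): 23 + 20 + 28 + 15 + 6 + 32 = 124
(b): 32 + 14 + 15 + 19 + 20 + 37 = 137
(c): 18 + 14 + 29 + 20 + 19 + 33 = 133

124 miles — (a) is the shortest.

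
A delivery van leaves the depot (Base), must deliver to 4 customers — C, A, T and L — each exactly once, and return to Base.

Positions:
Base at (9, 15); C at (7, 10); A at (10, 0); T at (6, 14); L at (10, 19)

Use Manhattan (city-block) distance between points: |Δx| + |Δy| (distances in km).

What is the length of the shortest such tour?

With 4 stops there are 4!/2 = 12 distinct round trips (a route and its reverse cost the same).
Base-C-A-T-L-Base: 7+13+18+9+5 = 52
Base-C-A-L-T-Base: 7+13+19+9+4 = 52
Base-C-T-A-L-Base: 7+5+18+19+5 = 54
Base-C-T-L-A-Base: 7+5+9+19+16 = 56
Base-C-L-A-T-Base: 7+12+19+18+4 = 60
Base-C-L-T-A-Base: 7+12+9+18+16 = 62
Base-A-C-T-L-Base: 16+13+5+9+5 = 48
Base-A-C-L-T-Base: 16+13+12+9+4 = 54
Base-A-T-C-L-Base: 16+18+5+12+5 = 56
Base-A-L-C-T-Base: 16+19+12+5+4 = 56
Base-T-C-A-L-Base: 4+5+13+19+5 = 46
Base-T-A-C-L-Base: 4+18+13+12+5 = 52
The minimum is 46.
One optimal route: Base → T → C → A → L → Base (or its reverse).

Minimum total distance: 46 km.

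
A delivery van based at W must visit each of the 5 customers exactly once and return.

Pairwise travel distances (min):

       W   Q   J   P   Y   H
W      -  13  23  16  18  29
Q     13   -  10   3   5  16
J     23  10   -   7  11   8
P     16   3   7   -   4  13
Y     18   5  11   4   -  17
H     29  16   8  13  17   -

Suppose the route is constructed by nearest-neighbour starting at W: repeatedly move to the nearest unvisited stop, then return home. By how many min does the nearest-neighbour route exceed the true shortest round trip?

W: Q=13, P=16, Y=18, J=23, H=29 ⇒ Q
Q: P=3, Y=5, J=10, H=16 ⇒ P
P: Y=4, J=7, H=13 ⇒ Y
Y: J=11, H=17 ⇒ J
J: H=8 ⇒ H
NN route W → Q → P → Y → J → H → W costs 68.
Optimal: W → Q → J → H → P → Y → W costs 66 (by enumerating all 60 distinct tours).
Excess = 68 − 66 = 2.

Excess over optimum: 2 min.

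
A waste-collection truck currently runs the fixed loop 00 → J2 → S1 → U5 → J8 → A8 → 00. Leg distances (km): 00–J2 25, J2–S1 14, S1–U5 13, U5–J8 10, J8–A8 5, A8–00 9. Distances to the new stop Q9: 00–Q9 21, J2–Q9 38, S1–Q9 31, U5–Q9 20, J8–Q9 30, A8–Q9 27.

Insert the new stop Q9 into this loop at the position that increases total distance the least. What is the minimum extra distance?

Insertion cost between consecutive stops i–j is d(i,Q9) + d(Q9,j) − d(i,j):
  between 00 and J2: 21 + 38 − 25 = 34
  between J2 and S1: 38 + 31 − 14 = 55
  between S1 and U5: 31 + 20 − 13 = 38
  between U5 and J8: 20 + 30 − 10 = 40
  between J8 and A8: 30 + 27 − 5 = 52
  between A8 and 00: 27 + 21 − 9 = 39
Cheapest insertion is between 00 and J2, adding 34.
New total = 76 + 34 = 110.

Adding 34 km by placing Q9 on the 00–J2 leg.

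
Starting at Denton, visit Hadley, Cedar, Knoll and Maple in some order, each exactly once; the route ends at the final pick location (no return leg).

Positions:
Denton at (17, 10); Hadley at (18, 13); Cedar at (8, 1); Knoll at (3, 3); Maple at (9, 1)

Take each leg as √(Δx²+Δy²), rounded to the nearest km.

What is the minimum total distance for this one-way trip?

There are 4! = 24 possible orderings.
Denton - Hadley - Cedar - Knoll - Maple: 3+16+5+6 = 30
Denton - Hadley - Cedar - Maple - Knoll: 3+16+1+6 = 26
Denton - Hadley - Knoll - Cedar - Maple: 3+18+5+1 = 27
Denton - Hadley - Knoll - Maple - Cedar: 3+18+6+1 = 28
Denton - Hadley - Maple - Cedar - Knoll: 3+15+1+5 = 24
Denton - Hadley - Maple - Knoll - Cedar: 3+15+6+5 = 29
Denton - Cedar - Hadley - Knoll - Maple: 13+16+18+6 = 53
Denton - Cedar - Hadley - Maple - Knoll: 13+16+15+6 = 50
Denton - Cedar - Knoll - Hadley - Maple: 13+5+18+15 = 51
Denton - Cedar - Knoll - Maple - Hadley: 13+5+6+15 = 39
Denton - Cedar - Maple - Hadley - Knoll: 13+1+15+18 = 47
Denton - Cedar - Maple - Knoll - Hadley: 13+1+6+18 = 38
Denton - Knoll - Hadley - Cedar - Maple: 16+18+16+1 = 51
Denton - Knoll - Hadley - Maple - Cedar: 16+18+15+1 = 50
… (10 more)
The minimum is 24.
One shortest path: Denton → Hadley → Maple → Cedar → Knoll.

24 km — the minimum one-way total.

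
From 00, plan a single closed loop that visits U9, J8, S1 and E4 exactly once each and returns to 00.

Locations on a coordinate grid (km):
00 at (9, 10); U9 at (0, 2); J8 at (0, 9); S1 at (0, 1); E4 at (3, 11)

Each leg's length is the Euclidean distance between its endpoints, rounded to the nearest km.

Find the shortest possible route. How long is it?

Minimum total distance: 31 km.

With 4 stops there are 4!/2 = 12 distinct round trips (a route and its reverse cost the same).
00 → U9 → J8 → S1 → E4 → 00: 12+7+8+10+6 = 43
00 → U9 → J8 → E4 → S1 → 00: 12+7+4+10+13 = 46
00 → U9 → S1 → J8 → E4 → 00: 12+1+8+4+6 = 31
00 → U9 → S1 → E4 → J8 → 00: 12+1+10+4+9 = 36
00 → U9 → E4 → J8 → S1 → 00: 12+9+4+8+13 = 46
00 → U9 → E4 → S1 → J8 → 00: 12+9+10+8+9 = 48
00 → J8 → U9 → S1 → E4 → 00: 9+7+1+10+6 = 33
00 → J8 → U9 → E4 → S1 → 00: 9+7+9+10+13 = 48
00 → J8 → S1 → U9 → E4 → 00: 9+8+1+9+6 = 33
00 → J8 → E4 → U9 → S1 → 00: 9+4+9+1+13 = 36
00 → S1 → U9 → J8 → E4 → 00: 13+1+7+4+6 = 31
00 → S1 → J8 → U9 → E4 → 00: 13+8+7+9+6 = 43
The minimum is 31.
One optimal route: 00 → U9 → S1 → J8 → E4 → 00 (or its reverse).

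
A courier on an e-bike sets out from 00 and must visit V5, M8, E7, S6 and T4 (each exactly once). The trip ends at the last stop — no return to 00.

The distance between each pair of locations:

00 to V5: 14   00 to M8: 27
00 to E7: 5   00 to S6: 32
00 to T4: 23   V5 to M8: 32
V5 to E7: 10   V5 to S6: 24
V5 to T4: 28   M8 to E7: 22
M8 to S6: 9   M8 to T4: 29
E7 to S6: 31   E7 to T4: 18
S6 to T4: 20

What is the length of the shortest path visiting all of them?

There are 5! = 120 possible orderings.
00 - V5 - M8 - E7 - S6 - T4: 14+32+22+31+20 = 119
00 - V5 - M8 - E7 - T4 - S6: 14+32+22+18+20 = 106
00 - V5 - M8 - S6 - E7 - T4: 14+32+9+31+18 = 104
00 - V5 - M8 - S6 - T4 - E7: 14+32+9+20+18 = 93
00 - V5 - M8 - T4 - E7 - S6: 14+32+29+18+31 = 124
00 - V5 - M8 - T4 - S6 - E7: 14+32+29+20+31 = 126
00 - V5 - E7 - M8 - S6 - T4: 14+10+22+9+20 = 75
00 - V5 - E7 - M8 - T4 - S6: 14+10+22+29+20 = 95
00 - V5 - E7 - S6 - M8 - T4: 14+10+31+9+29 = 93
00 - V5 - E7 - S6 - T4 - M8: 14+10+31+20+29 = 104
00 - V5 - E7 - T4 - M8 - S6: 14+10+18+29+9 = 80
00 - V5 - E7 - T4 - S6 - M8: 14+10+18+20+9 = 71
00 - V5 - S6 - M8 - E7 - T4: 14+24+9+22+18 = 87
00 - V5 - S6 - M8 - T4 - E7: 14+24+9+29+18 = 94
… (106 more)
The minimum is 71.
One shortest path: 00 → V5 → E7 → T4 → S6 → M8.

71 — the minimum one-way total.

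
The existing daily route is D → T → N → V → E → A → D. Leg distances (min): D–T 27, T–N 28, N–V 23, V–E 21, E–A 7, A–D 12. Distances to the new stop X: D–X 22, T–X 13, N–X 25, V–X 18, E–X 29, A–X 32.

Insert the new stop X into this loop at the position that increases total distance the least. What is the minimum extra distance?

Insertion cost between consecutive stops i–j is d(i,X) + d(X,j) − d(i,j):
  between D and T: 22 + 13 − 27 = 8
  between T and N: 13 + 25 − 28 = 10
  between N and V: 25 + 18 − 23 = 20
  between V and E: 18 + 29 − 21 = 26
  between E and A: 29 + 32 − 7 = 54
  between A and D: 32 + 22 − 12 = 42
Cheapest insertion is between D and T, adding 8.
New total = 118 + 8 = 126.

Adding 8 min by placing X on the D–T leg.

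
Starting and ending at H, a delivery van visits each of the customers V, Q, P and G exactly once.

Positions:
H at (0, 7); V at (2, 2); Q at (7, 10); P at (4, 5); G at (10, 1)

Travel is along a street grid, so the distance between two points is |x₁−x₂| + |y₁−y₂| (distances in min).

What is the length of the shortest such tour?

42 min — the shortest possible round trip.

There are 12 distinct closed tours to check (reversals are equivalent).
H → V → Q → P → G → H: 7+13+8+10+16 = 54
H → V → Q → G → P → H: 7+13+12+10+6 = 48
H → V → P → Q → G → H: 7+5+8+12+16 = 48
H → V → P → G → Q → H: 7+5+10+12+10 = 44
H → V → G → Q → P → H: 7+9+12+8+6 = 42
H → V → G → P → Q → H: 7+9+10+8+10 = 44
H → Q → V → P → G → H: 10+13+5+10+16 = 54
H → Q → V → G → P → H: 10+13+9+10+6 = 48
H → Q → P → V → G → H: 10+8+5+9+16 = 48
H → Q → G → V → P → H: 10+12+9+5+6 = 42
H → P → V → Q → G → H: 6+5+13+12+16 = 52
H → P → Q → V → G → H: 6+8+13+9+16 = 52
The minimum is 42.
One optimal route: H → V → G → Q → P → H (or its reverse).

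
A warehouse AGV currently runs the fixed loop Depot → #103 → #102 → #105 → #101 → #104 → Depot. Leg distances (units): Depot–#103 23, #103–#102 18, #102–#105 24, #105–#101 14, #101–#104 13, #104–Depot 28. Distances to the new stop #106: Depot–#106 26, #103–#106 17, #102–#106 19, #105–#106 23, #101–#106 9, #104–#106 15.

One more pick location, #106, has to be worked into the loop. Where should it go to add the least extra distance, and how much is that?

Minimum extra distance: 11, inserting #106 between #101 and #104.

Insertion cost between consecutive stops i–j is d(i,#106) + d(#106,j) − d(i,j):
  between Depot and #103: 26 + 17 − 23 = 20
  between #103 and #102: 17 + 19 − 18 = 18
  between #102 and #105: 19 + 23 − 24 = 18
  between #105 and #101: 23 + 9 − 14 = 18
  between #101 and #104: 9 + 15 − 13 = 11
  between #104 and Depot: 15 + 26 − 28 = 13
Cheapest insertion is between #101 and #104, adding 11.
New total = 120 + 11 = 131.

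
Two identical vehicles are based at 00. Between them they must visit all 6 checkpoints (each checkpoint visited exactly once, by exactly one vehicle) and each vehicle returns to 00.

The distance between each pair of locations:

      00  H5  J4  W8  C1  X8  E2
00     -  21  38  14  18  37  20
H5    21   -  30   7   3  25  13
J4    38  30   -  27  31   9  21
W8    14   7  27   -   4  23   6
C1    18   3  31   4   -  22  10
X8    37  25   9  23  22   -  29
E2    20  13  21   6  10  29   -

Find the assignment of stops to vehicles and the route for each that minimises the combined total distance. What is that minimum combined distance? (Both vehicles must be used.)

Minimum combined distance: 124.

Try each way of splitting the stops between the two vehicles (each non-empty) and, for each split, find the best tour for each vehicle:
  {H5} + {J4, W8, C1, X8, E2}: 42 + 90 = 132
  {J4} + {H5, W8, C1, X8, E2}: 76 + 95 = 171
  {H5, J4} + {W8, C1, X8, E2}: 89 + 89 = 178
  {W8} + {H5, J4, C1, X8, E2}: 28 + 96 = 124
  {H5, W8} + {J4, C1, X8, E2}: 42 + 90 = 132
  {J4, W8} + {H5, C1, X8, E2}: 79 + 95 = 174
  … (31 splits in total)
Best: vehicle 1 00 → W8 → 00 = 28; vehicle 2 00 → H5 → C1 → X8 → J4 → E2 → 00 = 96; combined 124.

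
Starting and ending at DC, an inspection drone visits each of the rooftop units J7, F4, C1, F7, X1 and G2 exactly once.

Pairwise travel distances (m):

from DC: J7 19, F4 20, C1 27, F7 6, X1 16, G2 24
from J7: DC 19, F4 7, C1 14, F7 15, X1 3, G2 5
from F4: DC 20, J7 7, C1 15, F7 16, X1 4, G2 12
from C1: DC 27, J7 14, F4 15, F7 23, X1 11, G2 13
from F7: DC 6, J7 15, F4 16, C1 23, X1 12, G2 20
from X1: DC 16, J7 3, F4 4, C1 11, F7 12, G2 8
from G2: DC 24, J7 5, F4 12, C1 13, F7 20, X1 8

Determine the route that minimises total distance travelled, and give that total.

DC - J7 - F4 - C1 - F7 - X1 - G2 - DC: 19+7+15+23+12+8+24 = 108
DC - J7 - F4 - C1 - F7 - G2 - X1 - DC: 19+7+15+23+20+8+16 = 108
DC - J7 - F4 - C1 - X1 - F7 - G2 - DC: 19+7+15+11+12+20+24 = 108
DC - J7 - F4 - C1 - X1 - G2 - F7 - DC: 19+7+15+11+8+20+6 = 86
DC - J7 - F4 - C1 - G2 - F7 - X1 - DC: 19+7+15+13+20+12+16 = 102
DC - J7 - F4 - C1 - G2 - X1 - F7 - DC: 19+7+15+13+8+12+6 = 80
DC - J7 - F4 - F7 - C1 - X1 - G2 - DC: 19+7+16+23+11+8+24 = 108
DC - J7 - F4 - F7 - C1 - G2 - X1 - DC: 19+7+16+23+13+8+16 = 102
… (352 more)
DC - J7 - G2 - C1 - F4 - X1 - F7 - DC: 19+5+13+15+4+12+6 = 74  ← best
The minimum is 74.
One optimal route: DC → J7 → G2 → C1 → F4 → X1 → F7 → DC (or its reverse).

Shortest round trip = 74 m.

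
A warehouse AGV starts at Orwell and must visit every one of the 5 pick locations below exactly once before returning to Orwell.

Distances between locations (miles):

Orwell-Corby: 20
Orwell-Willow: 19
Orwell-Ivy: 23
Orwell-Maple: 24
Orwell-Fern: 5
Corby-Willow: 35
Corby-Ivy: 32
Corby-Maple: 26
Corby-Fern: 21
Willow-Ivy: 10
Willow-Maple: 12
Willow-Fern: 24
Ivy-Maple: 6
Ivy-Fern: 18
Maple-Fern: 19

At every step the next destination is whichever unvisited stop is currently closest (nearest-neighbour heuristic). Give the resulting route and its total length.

96 miles along Orwell → Fern → Ivy → Maple → Willow → Corby → Orwell.

At Orwell the remaining stops are Fern 5, Willow 19, Corby 20, Ivy 23, Maple 24; go to Fern.
At Fern the remaining stops are Ivy 18, Maple 19, Corby 21, Willow 24; go to Ivy.
At Ivy the remaining stops are Maple 6, Willow 10, Corby 32; go to Maple.
At Maple the remaining stops are Willow 12, Corby 26; go to Willow.
At Willow the remaining stops are Corby 35; go to Corby.
Return Corby→Orwell: 20.
Total = 5 + 18 + 6 + 12 + 35 + 20 = 96.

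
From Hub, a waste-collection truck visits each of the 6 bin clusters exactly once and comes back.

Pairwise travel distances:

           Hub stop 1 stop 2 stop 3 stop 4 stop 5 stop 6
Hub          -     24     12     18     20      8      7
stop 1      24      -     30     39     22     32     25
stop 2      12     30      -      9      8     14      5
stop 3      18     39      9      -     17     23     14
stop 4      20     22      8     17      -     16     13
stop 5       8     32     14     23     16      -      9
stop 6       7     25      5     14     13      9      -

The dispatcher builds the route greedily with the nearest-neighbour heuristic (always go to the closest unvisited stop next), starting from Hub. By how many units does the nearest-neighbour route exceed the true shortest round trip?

From Hub: stop 6=7, stop 5=8, stop 2=12, stop 3=18, stop 4=20, stop 1=24 → choose stop 6 (7).
From stop 6: stop 2=5, stop 5=9, stop 4=13, stop 3=14, stop 1=25 → choose stop 2 (5).
From stop 2: stop 4=8, stop 3=9, stop 5=14, stop 1=30 → choose stop 4 (8).
From stop 4: stop 5=16, stop 3=17, stop 1=22 → choose stop 5 (16).
From stop 5: stop 3=23, stop 1=32 → choose stop 3 (23).
From stop 3: stop 1=39 → choose stop 1 (39).
NN route Hub → stop 6 → stop 2 → stop 4 → stop 5 → stop 3 → stop 1 → Hub costs 122.
Optimal: Hub → stop 1 → stop 4 → stop 2 → stop 3 → stop 6 → stop 5 → Hub costs 94 (by enumerating all 360 distinct tours).
Excess = 122 − 94 = 28.

28 longer than the optimal tour.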